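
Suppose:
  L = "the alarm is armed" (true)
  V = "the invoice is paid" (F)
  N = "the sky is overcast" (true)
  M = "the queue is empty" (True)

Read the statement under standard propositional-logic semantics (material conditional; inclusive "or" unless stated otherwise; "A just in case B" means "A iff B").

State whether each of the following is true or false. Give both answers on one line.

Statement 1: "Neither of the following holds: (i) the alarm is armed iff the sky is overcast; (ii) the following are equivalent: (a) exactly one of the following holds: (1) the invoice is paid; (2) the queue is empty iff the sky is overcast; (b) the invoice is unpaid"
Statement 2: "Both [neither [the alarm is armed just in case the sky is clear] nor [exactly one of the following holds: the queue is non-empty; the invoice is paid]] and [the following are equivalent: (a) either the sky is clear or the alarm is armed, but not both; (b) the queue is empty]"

Statement 1 false / Statement 2 true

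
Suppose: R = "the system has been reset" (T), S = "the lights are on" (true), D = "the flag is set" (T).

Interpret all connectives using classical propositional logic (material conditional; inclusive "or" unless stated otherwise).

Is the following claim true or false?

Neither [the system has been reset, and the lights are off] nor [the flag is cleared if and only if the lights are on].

Formalization: (R and not S) nor (not D iff S)

not S = not True = False
R and not S = True and False = False
not D = not True = False
not D iff S = False iff True = False
(R and not S) nor (not D iff S) = False nor False = True

The statement is true.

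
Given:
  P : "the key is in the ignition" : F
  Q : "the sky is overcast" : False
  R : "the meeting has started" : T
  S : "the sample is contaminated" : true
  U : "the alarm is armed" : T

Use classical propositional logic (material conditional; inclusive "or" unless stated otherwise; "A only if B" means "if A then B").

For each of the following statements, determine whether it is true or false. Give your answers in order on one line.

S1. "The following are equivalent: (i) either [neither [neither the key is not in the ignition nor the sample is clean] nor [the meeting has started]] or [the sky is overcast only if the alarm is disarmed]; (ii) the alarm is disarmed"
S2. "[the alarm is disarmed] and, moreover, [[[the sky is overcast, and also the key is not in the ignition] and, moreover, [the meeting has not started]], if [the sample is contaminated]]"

S1: In symbols: (((not P nor not S) nor R) or (Q -> not U)) iff not U

not P = not False = True
not S = not True = False
not P nor not S = True nor False = False
(not P nor not S) nor R = False nor True = False
not U = not True = False
Q -> not U = False -> False = True
((not P nor not S) nor R) or (Q -> not U) = False or True = True
not U = not True = False
(((not P nor not S) nor R) or (Q -> not U)) iff not U = True iff False = False
Thus S1 is false.

S2: In symbols: not U and (S -> ((Q and not P) and not R))

not U = not True = False
not P = not False = True
Q and not P = False and True = False
not R = not True = False
(Q and not P) and not R = False and False = False
S -> ((Q and not P) and not R) = True -> False = False
not U and (S -> ((Q and not P) and not R)) = False and False = False
Thus S2 is false.

S1 F / S2 F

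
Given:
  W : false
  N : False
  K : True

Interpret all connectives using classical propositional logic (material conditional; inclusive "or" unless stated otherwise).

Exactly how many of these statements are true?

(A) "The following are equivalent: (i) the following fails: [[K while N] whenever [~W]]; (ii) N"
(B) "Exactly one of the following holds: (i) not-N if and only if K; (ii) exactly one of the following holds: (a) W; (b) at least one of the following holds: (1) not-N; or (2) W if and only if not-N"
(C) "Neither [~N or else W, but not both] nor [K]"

0

(A): Formalization: not (not W -> (K and N)) iff N

not W = not False = True
K and N = True and False = False
not W -> (K and N) = True -> False = False
not (not W -> (K and N)) = not False = True
not (not W -> (K and N)) iff N = True iff False = False
Thus (A) is false.

(B): In symbols: (not N iff K) xor (W xor (not N or (W iff not N)))

not N = not False = True
not N iff K = True iff True = True
not N = not False = True
not N = not False = True
W iff not N = False iff True = False
not N or (W iff not N) = True or False = True
W xor (not N or (W iff not N)) = False xor True = True
(not N iff K) xor (W xor (not N or (W iff not N))) = True xor True = False
Hence (B) is false.

(C): In symbols: (not N xor W) nor K

not N = not False = True
not N xor W = True xor False = True
(not N xor W) nor K = True nor True = False
Hence (C) is false.

0 of the 3 statements are true (none).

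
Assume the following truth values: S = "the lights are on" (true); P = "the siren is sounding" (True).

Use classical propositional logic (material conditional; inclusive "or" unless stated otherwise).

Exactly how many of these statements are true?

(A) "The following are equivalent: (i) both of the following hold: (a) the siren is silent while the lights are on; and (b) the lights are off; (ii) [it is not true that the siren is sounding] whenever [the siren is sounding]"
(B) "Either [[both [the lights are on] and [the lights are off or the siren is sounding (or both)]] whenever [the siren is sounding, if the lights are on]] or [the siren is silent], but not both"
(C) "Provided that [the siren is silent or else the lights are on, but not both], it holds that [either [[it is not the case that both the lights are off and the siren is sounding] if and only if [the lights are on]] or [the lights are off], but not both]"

3

(A): This is ((¬P ∧ S) ∧ ¬S) ↔ (P → ¬P).

¬P = ¬T = F
¬P ∧ S = F ∧ T = F
¬S = ¬T = F
(¬P ∧ S) ∧ ¬S = F ∧ F = F
¬P = ¬T = F
P → ¬P = T → F = F
((¬P ∧ S) ∧ ¬S) ↔ (P → ¬P) = F ↔ F = T
Hence (A) is true.

(B): In symbols: ((S → P) → (S ∧ (¬S ∨ P))) ⊕ ¬P

S → P = T → T = T
¬S = ¬T = F
¬S ∨ P = F ∨ T = T
S ∧ (¬S ∨ P) = T ∧ T = T
(S → P) → (S ∧ (¬S ∨ P)) = T → T = T
¬P = ¬T = F
((S → P) → (S ∧ (¬S ∨ P))) ⊕ ¬P = T ⊕ F = T
Hence (B) is true.

(C): In symbols: (¬P ⊕ S) → (((¬S ↑ P) ↔ S) ⊕ ¬S)

¬P = ¬T = F
¬P ⊕ S = F ⊕ T = T
¬S = ¬T = F
¬S ↑ P = F ↑ T = T
(¬S ↑ P) ↔ S = T ↔ T = T
¬S = ¬T = F
((¬S ↑ P) ↔ S) ⊕ ¬S = T ⊕ F = T
(¬P ⊕ S) → (((¬S ↑ P) ↔ S) ⊕ ¬S) = T → T = T
Hence (C) is true.

3 of the 3 statements are true ((A), (B), (C)).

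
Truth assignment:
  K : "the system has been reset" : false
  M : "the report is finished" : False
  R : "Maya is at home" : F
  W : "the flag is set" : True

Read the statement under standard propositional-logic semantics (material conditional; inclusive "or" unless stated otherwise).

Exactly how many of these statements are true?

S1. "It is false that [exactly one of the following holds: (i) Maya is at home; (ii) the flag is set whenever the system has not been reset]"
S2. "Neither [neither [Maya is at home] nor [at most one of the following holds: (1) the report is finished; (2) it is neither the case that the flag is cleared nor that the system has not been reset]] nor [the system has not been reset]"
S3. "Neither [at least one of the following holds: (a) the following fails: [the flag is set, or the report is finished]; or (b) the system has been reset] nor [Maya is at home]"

S1: This is not (R xor (not K -> W)).

not K = not False = True
not K -> W = True -> True = True
R xor (not K -> W) = False xor True = True
not (R xor (not K -> W)) = not True = False
Hence S1 is false.

S2: In symbols: (R nor (M nand (not W nor not K))) nor not K

not W = not True = False
not K = not False = True
not W nor not K = False nor True = False
M nand (not W nor not K) = False nand False = True
R nor (M nand (not W nor not K)) = False nor True = False
not K = not False = True
(R nor (M nand (not W nor not K))) nor not K = False nor True = False
Hence S2 is false.

S3: In symbols: (not (W or M) or K) nor R

W or M = True or False = True
not (W or M) = not True = False
not (W or M) or K = False or False = False
(not (W or M) or K) nor R = False nor False = True
Thus S3 is true.

1 of the 3 statements is true.

1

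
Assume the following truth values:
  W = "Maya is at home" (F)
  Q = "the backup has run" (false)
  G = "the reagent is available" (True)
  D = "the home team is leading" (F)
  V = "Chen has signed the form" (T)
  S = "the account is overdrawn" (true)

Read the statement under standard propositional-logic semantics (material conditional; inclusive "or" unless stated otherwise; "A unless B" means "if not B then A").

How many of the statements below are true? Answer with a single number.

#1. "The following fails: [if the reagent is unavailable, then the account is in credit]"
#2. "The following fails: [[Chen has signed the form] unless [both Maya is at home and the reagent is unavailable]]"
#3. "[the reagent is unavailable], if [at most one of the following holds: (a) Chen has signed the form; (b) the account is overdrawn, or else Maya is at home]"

1

#1: This is not (not G -> not S).

not G = not True = False
not S = not True = False
not G -> not S = False -> False = True
not (not G -> not S) = not True = False
So #1 is false.

#2: In symbols: not (V or (W and not G))

not G = not True = False
W and not G = False and False = False
V or (W and not G) = True or False = True
not (V or (W and not G)) = not True = False
So #2 is false.

#3: Formalization: (V nand (S or W)) -> not G

S or W = True or False = True
V nand (S or W) = True nand True = False
not G = not True = False
(V nand (S or W)) -> not G = False -> False = True
So #3 is true.

Count: 1.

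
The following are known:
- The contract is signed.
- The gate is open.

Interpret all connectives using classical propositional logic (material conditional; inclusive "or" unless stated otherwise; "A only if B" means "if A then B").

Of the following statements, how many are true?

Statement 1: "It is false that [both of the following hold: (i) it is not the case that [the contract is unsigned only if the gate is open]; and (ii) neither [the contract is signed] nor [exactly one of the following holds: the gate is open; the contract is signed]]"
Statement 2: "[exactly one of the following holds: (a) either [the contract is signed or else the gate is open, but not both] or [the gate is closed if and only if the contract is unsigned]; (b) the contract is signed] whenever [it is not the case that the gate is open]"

2

Let R = "the contract is signed" (True), H = "the gate is open" (True).

Statement 1: Parsed as not (not (not R -> H) and (R nor (H xor R)))

not R = not True = False
not R -> H = False -> True = True
not (not R -> H) = not True = False
H xor R = True xor True = False
R nor (H xor R) = True nor False = False
not (not R -> H) and (R nor (H xor R)) = False and False = False
not (not (not R -> H) and (R nor (H xor R))) = not False = True
Hence Statement 1 is true.

Statement 2: Parsed as not H -> (((R xor H) or (not H iff not R)) xor R)

not H = not True = False
R xor H = True xor True = False
not H = not True = False
not R = not True = False
not H iff not R = False iff False = True
(R xor H) or (not H iff not R) = False or True = True
((R xor H) or (not H iff not R)) xor R = True xor True = False
not H -> (((R xor H) or (not H iff not R)) xor R) = False -> False = True
So Statement 2 is true.

Count: 2.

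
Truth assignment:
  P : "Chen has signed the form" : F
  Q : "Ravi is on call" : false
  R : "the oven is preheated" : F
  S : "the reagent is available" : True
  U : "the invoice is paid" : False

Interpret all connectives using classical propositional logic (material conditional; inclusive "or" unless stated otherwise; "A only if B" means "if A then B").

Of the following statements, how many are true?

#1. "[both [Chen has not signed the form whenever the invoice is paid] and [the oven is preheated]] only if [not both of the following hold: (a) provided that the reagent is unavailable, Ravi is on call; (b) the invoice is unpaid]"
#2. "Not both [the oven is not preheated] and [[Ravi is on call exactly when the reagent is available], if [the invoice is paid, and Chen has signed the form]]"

1

#1: In symbols: ((U → ¬P) ∧ R) → ((¬S → Q) ↑ ¬U)

¬P = ¬F = T
U → ¬P = F → T = T
(U → ¬P) ∧ R = T ∧ F = F
¬S = ¬T = F
¬S → Q = F → F = T
¬U = ¬F = T
(¬S → Q) ↑ ¬U = T ↑ T = F
((U → ¬P) ∧ R) → ((¬S → Q) ↑ ¬U) = F → F = T
Hence #1 is true.

#2: This is ¬R ↑ ((U ∧ P) → (Q ↔ S)).

¬R = ¬F = T
U ∧ P = F ∧ F = F
Q ↔ S = F ↔ T = F
(U ∧ P) → (Q ↔ S) = F → F = T
¬R ↑ ((U ∧ P) → (Q ↔ S)) = T ↑ T = F
So #2 is false.

Count: 1.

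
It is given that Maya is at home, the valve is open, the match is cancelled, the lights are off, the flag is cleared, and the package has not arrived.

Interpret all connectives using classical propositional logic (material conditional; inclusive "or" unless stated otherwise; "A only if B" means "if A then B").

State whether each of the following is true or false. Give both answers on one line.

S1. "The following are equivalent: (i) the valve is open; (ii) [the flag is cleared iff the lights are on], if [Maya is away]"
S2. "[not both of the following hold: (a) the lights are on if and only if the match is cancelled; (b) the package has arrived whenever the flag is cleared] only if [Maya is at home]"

Let Q = "the valve is open" (True), P = "Maya is at home" (True), U = "the flag is set" (False), S = "the lights are on" (False), R = "the match is cancelled" (True), V = "the package has arrived" (False).

S1: Formalization: Q iff (not P -> (not U iff S))

not P = not True = False
not U = not False = True
not U iff S = True iff False = False
not P -> (not U iff S) = False -> False = True
Q iff (not P -> (not U iff S)) = True iff True = True
Thus S1 is true.

S2: This is ((S iff R) nand (not U -> V)) -> P.

S iff R = False iff True = False
not U = not False = True
not U -> V = True -> False = False
(S iff R) nand (not U -> V) = False nand False = True
((S iff R) nand (not U -> V)) -> P = True -> True = True
Thus S2 is true.

S1 True, S2 True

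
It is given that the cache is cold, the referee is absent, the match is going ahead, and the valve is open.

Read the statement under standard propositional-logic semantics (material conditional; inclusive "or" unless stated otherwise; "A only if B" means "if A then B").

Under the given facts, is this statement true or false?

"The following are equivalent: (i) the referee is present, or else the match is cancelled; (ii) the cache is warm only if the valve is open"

Let M = "the referee is present" (F), P = "the match is cancelled" (F), W = "the cache is warm" (F), U = "the valve is open" (T).
Parsed as (M | P) <-> (W -> U)

M | P = F | F = F
W -> U = F -> T = T
(M | P) <-> (W -> U) = F <-> T = F

False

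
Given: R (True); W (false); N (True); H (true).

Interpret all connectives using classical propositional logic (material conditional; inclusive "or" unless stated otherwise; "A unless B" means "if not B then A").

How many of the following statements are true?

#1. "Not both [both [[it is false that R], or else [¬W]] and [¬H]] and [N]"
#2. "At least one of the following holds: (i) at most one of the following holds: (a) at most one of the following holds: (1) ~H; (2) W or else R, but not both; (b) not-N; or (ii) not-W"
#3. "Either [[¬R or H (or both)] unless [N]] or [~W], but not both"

2

#1: Formalization: ((~R | ~W) & ~H) nand N

~R = ~T = F
~W = ~F = T
~R | ~W = F | T = T
~H = ~T = F
(~R | ~W) & ~H = T & F = F
((~R | ~W) & ~H) nand N = F nand T = T
Thus #1 is true.

#2: Parsed as ((~H nand (W xor R)) nand ~N) | ~W

~H = ~T = F
W xor R = F xor T = T
~H nand (W xor R) = F nand T = T
~N = ~T = F
(~H nand (W xor R)) nand ~N = T nand F = T
~W = ~F = T
((~H nand (W xor R)) nand ~N) | ~W = T | T = T
Thus #2 is true.

#3: This is ((~R | H) | N) xor ~W.

~R = ~T = F
~R | H = F | T = T
(~R | H) | N = T | T = T
~W = ~F = T
((~R | H) | N) xor ~W = T xor T = F
So #3 is false.

2 of the 3 statements are true.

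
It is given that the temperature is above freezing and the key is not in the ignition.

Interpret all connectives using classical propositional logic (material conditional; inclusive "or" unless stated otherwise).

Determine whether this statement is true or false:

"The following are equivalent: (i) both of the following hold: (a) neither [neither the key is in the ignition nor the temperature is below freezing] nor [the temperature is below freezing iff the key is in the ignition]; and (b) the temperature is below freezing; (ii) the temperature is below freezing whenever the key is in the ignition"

False

Let K = "the key is in the ignition" (F), W = "the temperature is below freezing" (F).
This is (((K ↓ W) ↓ (W ↔ K)) ∧ W) ↔ (K → W).

K ↓ W = F ↓ F = T
W ↔ K = F ↔ F = T
(K ↓ W) ↓ (W ↔ K) = T ↓ T = F
((K ↓ W) ↓ (W ↔ K)) ∧ W = F ∧ F = F
K → W = F → F = T
(((K ↓ W) ↓ (W ↔ K)) ∧ W) ↔ (K → W) = F ↔ T = F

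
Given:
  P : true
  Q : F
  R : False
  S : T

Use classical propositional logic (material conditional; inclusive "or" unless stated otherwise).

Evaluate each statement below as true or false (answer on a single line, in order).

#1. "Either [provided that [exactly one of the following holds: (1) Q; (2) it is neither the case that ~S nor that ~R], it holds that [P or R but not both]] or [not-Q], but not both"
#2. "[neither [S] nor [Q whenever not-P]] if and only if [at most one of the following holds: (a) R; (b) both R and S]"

#1 false / #2 false

#1: Formalization: ((Q ⊕ (¬S ↓ ¬R)) → (P ⊕ R)) ⊕ ¬Q

¬S = ¬T = F
¬R = ¬F = T
¬S ↓ ¬R = F ↓ T = F
Q ⊕ (¬S ↓ ¬R) = F ⊕ F = F
P ⊕ R = T ⊕ F = T
(Q ⊕ (¬S ↓ ¬R)) → (P ⊕ R) = F → T = T
¬Q = ¬F = T
((Q ⊕ (¬S ↓ ¬R)) → (P ⊕ R)) ⊕ ¬Q = T ⊕ T = F
Thus #1 is false.

#2: Parsed as (S ↓ (¬P → Q)) ↔ (R ↑ (R ∧ S))

¬P = ¬T = F
¬P → Q = F → F = T
S ↓ (¬P → Q) = T ↓ T = F
R ∧ S = F ∧ T = F
R ↑ (R ∧ S) = F ↑ F = T
(S ↓ (¬P → Q)) ↔ (R ↑ (R ∧ S)) = F ↔ T = F
Hence #2 is false.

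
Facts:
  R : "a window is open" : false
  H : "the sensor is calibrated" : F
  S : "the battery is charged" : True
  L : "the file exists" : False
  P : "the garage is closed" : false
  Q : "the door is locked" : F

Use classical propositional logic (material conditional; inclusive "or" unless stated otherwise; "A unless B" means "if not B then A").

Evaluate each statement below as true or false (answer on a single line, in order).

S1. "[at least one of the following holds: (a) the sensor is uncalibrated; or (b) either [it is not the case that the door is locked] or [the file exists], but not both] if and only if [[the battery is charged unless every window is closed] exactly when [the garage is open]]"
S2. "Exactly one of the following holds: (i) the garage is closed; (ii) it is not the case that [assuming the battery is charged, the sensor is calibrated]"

S1 True, S2 True

S1: Parsed as (not H or (not Q xor L)) iff ((S or not R) iff not P)

not H = not False = True
not Q = not False = True
not Q xor L = True xor False = True
not H or (not Q xor L) = True or True = True
not R = not False = True
S or not R = True or True = True
not P = not False = True
(S or not R) iff not P = True iff True = True
(not H or (not Q xor L)) iff ((S or not R) iff not P) = True iff True = True
Thus S1 is true.

S2: In symbols: P xor not (S -> H)

S -> H = True -> False = False
not (S -> H) = not False = True
P xor not (S -> H) = False xor True = True
So S2 is true.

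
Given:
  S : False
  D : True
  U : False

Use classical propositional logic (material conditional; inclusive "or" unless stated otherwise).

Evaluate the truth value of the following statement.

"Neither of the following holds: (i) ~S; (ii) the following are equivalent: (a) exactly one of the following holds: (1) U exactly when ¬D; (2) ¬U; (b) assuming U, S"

The statement is false.

Values: S=F, U=F, D=T.
Formalization: ~S nor (((U <-> ~D) xor ~U) <-> (U -> S))

~S = ~F = T
~D = ~T = F
U <-> ~D = F <-> F = T
~U = ~F = T
(U <-> ~D) xor ~U = T xor T = F
U -> S = F -> F = T
((U <-> ~D) xor ~U) <-> (U -> S) = F <-> T = F
~S nor (((U <-> ~D) xor ~U) <-> (U -> S)) = T nor F = F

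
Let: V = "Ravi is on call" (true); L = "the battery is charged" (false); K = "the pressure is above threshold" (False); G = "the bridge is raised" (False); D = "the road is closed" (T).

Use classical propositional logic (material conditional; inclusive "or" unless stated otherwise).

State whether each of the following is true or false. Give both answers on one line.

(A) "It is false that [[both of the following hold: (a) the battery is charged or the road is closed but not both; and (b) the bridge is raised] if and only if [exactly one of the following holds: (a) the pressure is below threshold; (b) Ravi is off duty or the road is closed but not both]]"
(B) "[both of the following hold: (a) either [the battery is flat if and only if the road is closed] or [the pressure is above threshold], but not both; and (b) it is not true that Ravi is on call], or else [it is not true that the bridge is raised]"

(A): Parsed as ¬(((L ⊕ D) ∧ G) ↔ (¬K ⊕ (¬V ⊕ D)))

L ⊕ D = F ⊕ T = T
(L ⊕ D) ∧ G = T ∧ F = F
¬K = ¬F = T
¬V = ¬T = F
¬V ⊕ D = F ⊕ T = T
¬K ⊕ (¬V ⊕ D) = T ⊕ T = F
((L ⊕ D) ∧ G) ↔ (¬K ⊕ (¬V ⊕ D)) = F ↔ F = T
¬(((L ⊕ D) ∧ G) ↔ (¬K ⊕ (¬V ⊕ D))) = ¬T = F
Hence (A) is false.

(B): Parsed as (((¬L ↔ D) ⊕ K) ∧ ¬V) ∨ ¬G

¬L = ¬F = T
¬L ↔ D = T ↔ T = T
(¬L ↔ D) ⊕ K = T ⊕ F = T
¬V = ¬T = F
((¬L ↔ D) ⊕ K) ∧ ¬V = T ∧ F = F
¬G = ¬F = T
(((¬L ↔ D) ⊕ K) ∧ ¬V) ∨ ¬G = F ∨ T = T
Hence (B) is true.

(A) F; (B) T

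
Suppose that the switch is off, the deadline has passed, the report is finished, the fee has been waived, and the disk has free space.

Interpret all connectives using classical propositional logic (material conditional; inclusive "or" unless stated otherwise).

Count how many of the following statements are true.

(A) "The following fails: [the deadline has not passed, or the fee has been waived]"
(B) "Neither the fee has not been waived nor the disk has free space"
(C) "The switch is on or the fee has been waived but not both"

1

Let Q = "the deadline has passed" (T), S = "the fee has been waived" (T), U = "the disk is full" (F), P = "the switch is on" (F).

(A): Parsed as ¬(¬Q ∨ S)

¬Q = ¬T = F
¬Q ∨ S = F ∨ T = T
¬(¬Q ∨ S) = ¬T = F
Thus (A) is false.

(B): Formalization: ¬S ↓ ¬U

¬S = ¬T = F
¬U = ¬F = T
¬S ↓ ¬U = F ↓ T = F
Thus (B) is false.

(C): This is P ⊕ S.

P ⊕ S = F ⊕ T = T
Thus (C) is true.

Count: 1.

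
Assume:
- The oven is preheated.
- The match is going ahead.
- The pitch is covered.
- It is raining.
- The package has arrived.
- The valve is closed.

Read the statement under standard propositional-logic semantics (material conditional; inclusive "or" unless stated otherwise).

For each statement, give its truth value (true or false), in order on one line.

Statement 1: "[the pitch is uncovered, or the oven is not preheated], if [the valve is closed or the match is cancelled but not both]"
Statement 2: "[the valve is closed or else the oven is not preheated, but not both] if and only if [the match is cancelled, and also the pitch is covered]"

Let R = "the valve is open" (False), S = "the match is cancelled" (False), H = "the pitch is covered" (True), D = "the oven is preheated" (True).

Statement 1: Parsed as (not R xor S) -> (not H or not D)

not R = not False = True
not R xor S = True xor False = True
not H = not True = False
not D = not True = False
not H or not D = False or False = False
(not R xor S) -> (not H or not D) = True -> False = False
Hence Statement 1 is false.

Statement 2: In symbols: (not R xor not D) iff (S and H)

not R = not False = True
not D = not True = False
not R xor not D = True xor False = True
S and H = False and True = False
(not R xor not D) iff (S and H) = True iff False = False
Thus Statement 2 is false.

Statement 1 F, Statement 2 F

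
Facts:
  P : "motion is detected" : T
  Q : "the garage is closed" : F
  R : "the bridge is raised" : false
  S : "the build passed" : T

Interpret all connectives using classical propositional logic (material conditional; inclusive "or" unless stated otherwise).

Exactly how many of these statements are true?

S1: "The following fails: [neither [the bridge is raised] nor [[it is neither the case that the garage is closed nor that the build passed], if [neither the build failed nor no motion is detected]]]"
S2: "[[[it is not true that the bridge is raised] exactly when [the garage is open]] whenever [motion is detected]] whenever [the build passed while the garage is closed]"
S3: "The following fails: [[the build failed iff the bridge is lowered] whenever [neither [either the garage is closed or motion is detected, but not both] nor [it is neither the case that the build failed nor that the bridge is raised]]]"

1

S1: Formalization: not (R nor ((not S nor not P) -> (Q nor S)))

not S = not True = False
not P = not True = False
not S nor not P = False nor False = True
Q nor S = False nor True = False
(not S nor not P) -> (Q nor S) = True -> False = False
R nor ((not S nor not P) -> (Q nor S)) = False nor False = True
not (R nor ((not S nor not P) -> (Q nor S))) = not True = False
So S1 is false.

S2: This is (S and Q) -> (P -> (not R iff not Q)).

S and Q = True and False = False
not R = not False = True
not Q = not False = True
not R iff not Q = True iff True = True
P -> (not R iff not Q) = True -> True = True
(S and Q) -> (P -> (not R iff not Q)) = False -> True = True
So S2 is true.

S3: Formalization: not (((Q xor P) nor (not S nor R)) -> (not S iff not R))

Q xor P = False xor True = True
not S = not True = False
not S nor R = False nor False = True
(Q xor P) nor (not S nor R) = True nor True = False
not S = not True = False
not R = not False = True
not S iff not R = False iff True = False
((Q xor P) nor (not S nor R)) -> (not S iff not R) = False -> False = True
not (((Q xor P) nor (not S nor R)) -> (not S iff not R)) = not True = False
Hence S3 is false.

Count: 1.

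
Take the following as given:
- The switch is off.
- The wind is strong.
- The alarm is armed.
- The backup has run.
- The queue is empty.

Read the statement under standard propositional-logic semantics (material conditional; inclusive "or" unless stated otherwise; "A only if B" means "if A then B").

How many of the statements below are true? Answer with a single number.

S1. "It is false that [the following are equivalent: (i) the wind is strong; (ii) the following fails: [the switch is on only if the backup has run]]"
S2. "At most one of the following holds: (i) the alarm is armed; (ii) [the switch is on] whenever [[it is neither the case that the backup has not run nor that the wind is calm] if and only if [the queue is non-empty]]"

1

Let Q = "the wind is strong" (True), P = "the switch is on" (False), S = "the backup has run" (True), R = "the alarm is armed" (True), U = "the queue is empty" (True).

S1: This is not (Q iff not (P -> S)).

P -> S = False -> True = True
not (P -> S) = not True = False
Q iff not (P -> S) = True iff False = False
not (Q iff not (P -> S)) = not False = True
Hence S1 is true.

S2: Formalization: R nand (((not S nor not Q) iff not U) -> P)

not S = not True = False
not Q = not True = False
not S nor not Q = False nor False = True
not U = not True = False
(not S nor not Q) iff not U = True iff False = False
((not S nor not Q) iff not U) -> P = False -> False = True
R nand (((not S nor not Q) iff not U) -> P) = True nand True = False
Hence S2 is false.

Count: 1.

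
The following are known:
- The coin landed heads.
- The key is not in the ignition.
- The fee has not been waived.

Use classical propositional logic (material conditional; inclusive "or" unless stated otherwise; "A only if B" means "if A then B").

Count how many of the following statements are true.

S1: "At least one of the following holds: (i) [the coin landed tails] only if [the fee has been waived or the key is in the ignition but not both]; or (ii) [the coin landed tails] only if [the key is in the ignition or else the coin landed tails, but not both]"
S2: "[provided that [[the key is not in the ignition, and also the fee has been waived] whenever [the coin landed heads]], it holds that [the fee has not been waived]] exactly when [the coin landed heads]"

2

Let P = "the coin landed heads" (T), R = "the fee has been waived" (F), Q = "the key is in the ignition" (F).

S1: Formalization: (¬P → (R ⊕ Q)) ∨ (¬P → (Q ⊕ ¬P))

¬P = ¬T = F
R ⊕ Q = F ⊕ F = F
¬P → (R ⊕ Q) = F → F = T
¬P = ¬T = F
¬P = ¬T = F
Q ⊕ ¬P = F ⊕ F = F
¬P → (Q ⊕ ¬P) = F → F = T
(¬P → (R ⊕ Q)) ∨ (¬P → (Q ⊕ ¬P)) = T ∨ T = T
So S1 is true.

S2: Parsed as ((P → (¬Q ∧ R)) → ¬R) ↔ P

¬Q = ¬F = T
¬Q ∧ R = T ∧ F = F
P → (¬Q ∧ R) = T → F = F
¬R = ¬F = T
(P → (¬Q ∧ R)) → ¬R = F → T = T
((P → (¬Q ∧ R)) → ¬R) ↔ P = T ↔ T = T
Thus S2 is true.

True statements: 2 (S1, S2).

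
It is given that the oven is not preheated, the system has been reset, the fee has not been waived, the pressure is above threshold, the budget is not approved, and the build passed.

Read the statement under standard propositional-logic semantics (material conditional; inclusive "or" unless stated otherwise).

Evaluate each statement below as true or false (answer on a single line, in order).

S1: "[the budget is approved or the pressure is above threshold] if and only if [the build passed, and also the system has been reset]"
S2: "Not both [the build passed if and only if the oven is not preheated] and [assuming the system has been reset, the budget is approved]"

S1 T; S2 T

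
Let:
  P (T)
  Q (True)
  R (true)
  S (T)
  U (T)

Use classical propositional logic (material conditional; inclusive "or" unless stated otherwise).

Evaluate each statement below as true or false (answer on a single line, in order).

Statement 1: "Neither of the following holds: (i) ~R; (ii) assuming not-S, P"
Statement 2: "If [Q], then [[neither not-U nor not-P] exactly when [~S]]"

Statement 1 false / Statement 2 false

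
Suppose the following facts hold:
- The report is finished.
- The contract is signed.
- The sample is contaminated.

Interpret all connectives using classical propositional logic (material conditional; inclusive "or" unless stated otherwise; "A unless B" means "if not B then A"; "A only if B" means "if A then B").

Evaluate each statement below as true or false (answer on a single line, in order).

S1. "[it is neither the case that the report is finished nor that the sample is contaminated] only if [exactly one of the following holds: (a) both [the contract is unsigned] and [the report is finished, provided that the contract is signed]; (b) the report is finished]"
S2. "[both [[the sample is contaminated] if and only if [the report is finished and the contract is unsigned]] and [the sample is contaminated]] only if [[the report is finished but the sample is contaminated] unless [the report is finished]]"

Let P = "the report is finished" (T), R = "the sample is contaminated" (T), Q = "the contract is signed" (T).

S1: Parsed as (P ↓ R) → ((¬Q ∧ (Q → P)) ⊕ P)

P ↓ R = T ↓ T = F
¬Q = ¬T = F
Q → P = T → T = T
¬Q ∧ (Q → P) = F ∧ T = F
(¬Q ∧ (Q → P)) ⊕ P = F ⊕ T = T
(P ↓ R) → ((¬Q ∧ (Q → P)) ⊕ P) = F → T = T
Thus S1 is true.

S2: Formalization: ((R ↔ (P ∧ ¬Q)) ∧ R) → ((P ∧ R) ∨ P)

¬Q = ¬T = F
P ∧ ¬Q = T ∧ F = F
R ↔ (P ∧ ¬Q) = T ↔ F = F
(R ↔ (P ∧ ¬Q)) ∧ R = F ∧ T = F
P ∧ R = T ∧ T = T
(P ∧ R) ∨ P = T ∨ T = T
((R ↔ (P ∧ ¬Q)) ∧ R) → ((P ∧ R) ∨ P) = F → T = T
Hence S2 is true.

S1 True; S2 True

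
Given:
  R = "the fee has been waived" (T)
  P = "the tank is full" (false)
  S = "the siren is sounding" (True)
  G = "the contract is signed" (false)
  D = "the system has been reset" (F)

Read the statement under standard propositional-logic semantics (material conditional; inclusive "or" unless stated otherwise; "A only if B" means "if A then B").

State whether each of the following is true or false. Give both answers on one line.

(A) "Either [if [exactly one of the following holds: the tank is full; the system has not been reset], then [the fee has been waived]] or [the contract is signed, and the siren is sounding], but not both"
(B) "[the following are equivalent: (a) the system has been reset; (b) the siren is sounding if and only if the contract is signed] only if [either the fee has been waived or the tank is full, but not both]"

(A) T / (B) T

(A): Formalization: ((P xor ~D) -> R) xor (G & S)

~D = ~F = T
P xor ~D = F xor T = T
(P xor ~D) -> R = T -> T = T
G & S = F & T = F
((P xor ~D) -> R) xor (G & S) = T xor F = T
Thus (A) is true.

(B): This is (D <-> (S <-> G)) -> (R xor P).

S <-> G = T <-> F = F
D <-> (S <-> G) = F <-> F = T
R xor P = T xor F = T
(D <-> (S <-> G)) -> (R xor P) = T -> T = T
Hence (B) is true.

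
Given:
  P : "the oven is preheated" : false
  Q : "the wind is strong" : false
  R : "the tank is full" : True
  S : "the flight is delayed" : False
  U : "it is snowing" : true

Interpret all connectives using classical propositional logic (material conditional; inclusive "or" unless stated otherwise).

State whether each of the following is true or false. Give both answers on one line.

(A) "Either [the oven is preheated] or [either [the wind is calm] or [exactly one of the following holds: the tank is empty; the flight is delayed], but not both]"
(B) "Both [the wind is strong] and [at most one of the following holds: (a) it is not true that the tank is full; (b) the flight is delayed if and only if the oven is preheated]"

(A) T, (B) F

(A): Formalization: P ∨ (¬Q ⊕ (¬R ⊕ S))

¬Q = ¬F = T
¬R = ¬T = F
¬R ⊕ S = F ⊕ F = F
¬Q ⊕ (¬R ⊕ S) = T ⊕ F = T
P ∨ (¬Q ⊕ (¬R ⊕ S)) = F ∨ T = T
Thus (A) is true.

(B): In symbols: Q ∧ (¬R ↑ (S ↔ P))

¬R = ¬T = F
S ↔ P = F ↔ F = T
¬R ↑ (S ↔ P) = F ↑ T = T
Q ∧ (¬R ↑ (S ↔ P)) = F ∧ T = F
Thus (B) is false.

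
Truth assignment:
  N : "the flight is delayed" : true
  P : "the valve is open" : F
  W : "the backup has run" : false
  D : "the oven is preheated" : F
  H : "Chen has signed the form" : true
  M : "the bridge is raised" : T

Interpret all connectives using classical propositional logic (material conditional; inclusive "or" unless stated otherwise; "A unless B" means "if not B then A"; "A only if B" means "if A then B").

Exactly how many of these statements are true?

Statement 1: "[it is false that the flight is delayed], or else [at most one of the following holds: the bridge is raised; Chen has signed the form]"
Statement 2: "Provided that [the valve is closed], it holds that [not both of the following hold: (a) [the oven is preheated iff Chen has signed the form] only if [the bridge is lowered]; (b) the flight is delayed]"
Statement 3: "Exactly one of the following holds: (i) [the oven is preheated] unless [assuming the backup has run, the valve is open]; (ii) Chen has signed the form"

Statement 1: This is ¬N ∨ (M ↑ H).

¬N = ¬T = F
M ↑ H = T ↑ T = F
¬N ∨ (M ↑ H) = F ∨ F = F
Thus Statement 1 is false.

Statement 2: In symbols: ¬P → (((D ↔ H) → ¬M) ↑ N)

¬P = ¬F = T
D ↔ H = F ↔ T = F
¬M = ¬T = F
(D ↔ H) → ¬M = F → F = T
((D ↔ H) → ¬M) ↑ N = T ↑ T = F
¬P → (((D ↔ H) → ¬M) ↑ N) = T → F = F
Thus Statement 2 is false.

Statement 3: Formalization: (D ∨ (W → P)) ⊕ H

W → P = F → F = T
D ∨ (W → P) = F ∨ T = T
(D ∨ (W → P)) ⊕ H = T ⊕ T = F
So Statement 3 is false.

0 of the 3 statements are true (none).

0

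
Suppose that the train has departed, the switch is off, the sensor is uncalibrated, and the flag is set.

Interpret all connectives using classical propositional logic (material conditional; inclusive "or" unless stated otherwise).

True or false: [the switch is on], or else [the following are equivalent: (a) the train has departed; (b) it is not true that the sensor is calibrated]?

True.

Let W = "the switch is on" (F), D = "the train has departed" (T), N = "the sensor is calibrated" (F).
Parsed as W ∨ (D ↔ ¬N)

¬N = ¬F = T
D ↔ ¬N = T ↔ T = T
W ∨ (D ↔ ¬N) = F ∨ T = T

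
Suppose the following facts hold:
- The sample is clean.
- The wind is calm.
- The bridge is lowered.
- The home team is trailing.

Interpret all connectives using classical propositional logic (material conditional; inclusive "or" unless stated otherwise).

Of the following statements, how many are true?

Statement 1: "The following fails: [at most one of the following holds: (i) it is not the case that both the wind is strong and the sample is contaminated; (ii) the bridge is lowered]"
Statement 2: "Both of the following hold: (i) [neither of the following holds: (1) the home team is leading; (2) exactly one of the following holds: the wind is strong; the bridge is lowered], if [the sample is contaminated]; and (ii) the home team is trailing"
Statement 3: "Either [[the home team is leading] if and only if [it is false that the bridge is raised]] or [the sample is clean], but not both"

Let Q = "the wind is strong" (False), P = "the sample is contaminated" (False), R = "the bridge is raised" (False), S = "the home team is leading" (False).

Statement 1: Parsed as not ((Q nand P) nand not R)

Q nand P = False nand False = True
not R = not False = True
(Q nand P) nand not R = True nand True = False
not ((Q nand P) nand not R) = not False = True
Thus Statement 1 is true.

Statement 2: This is (P -> (S nor (Q xor not R))) and not S.

not R = not False = True
Q xor not R = False xor True = True
S nor (Q xor not R) = False nor True = False
P -> (S nor (Q xor not R)) = False -> False = True
not S = not False = True
(P -> (S nor (Q xor not R))) and not S = True and True = True
Thus Statement 2 is true.

Statement 3: Formalization: (S iff not R) xor not P

not R = not False = True
S iff not R = False iff True = False
not P = not False = True
(S iff not R) xor not P = False xor True = True
So Statement 3 is true.

True statements: 3 (Statement 1, Statement 2, Statement 3).

3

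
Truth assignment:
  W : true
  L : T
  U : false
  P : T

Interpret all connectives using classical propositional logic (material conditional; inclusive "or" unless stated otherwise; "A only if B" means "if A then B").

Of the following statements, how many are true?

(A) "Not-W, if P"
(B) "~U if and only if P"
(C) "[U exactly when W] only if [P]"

2

(A): This is P -> ~W.

~W = ~T = F
P -> ~W = T -> F = F
So (A) is false.

(B): In symbols: ~U <-> P

~U = ~F = T
~U <-> P = T <-> T = T
So (B) is true.

(C): Parsed as (U <-> W) -> P

U <-> W = F <-> T = F
(U <-> W) -> P = F -> T = T
Thus (C) is true.

True statements: 2.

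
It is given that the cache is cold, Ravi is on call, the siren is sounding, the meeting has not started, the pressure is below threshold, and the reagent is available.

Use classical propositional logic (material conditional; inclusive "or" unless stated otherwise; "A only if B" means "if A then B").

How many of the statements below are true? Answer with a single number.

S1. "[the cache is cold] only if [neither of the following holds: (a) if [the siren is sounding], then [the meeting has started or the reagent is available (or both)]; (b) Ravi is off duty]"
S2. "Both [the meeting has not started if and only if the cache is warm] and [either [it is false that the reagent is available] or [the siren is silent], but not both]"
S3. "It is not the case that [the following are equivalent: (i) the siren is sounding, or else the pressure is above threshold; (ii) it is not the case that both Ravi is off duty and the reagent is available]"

Let V = "the cache is warm" (F), K = "the siren is sounding" (T), U = "the meeting has started" (F), R = "the reagent is available" (T), D = "Ravi is on call" (T), Q = "the pressure is above threshold" (F).

S1: Formalization: ¬V → ((K → (U ∨ R)) ↓ ¬D)

¬V = ¬F = T
U ∨ R = F ∨ T = T
K → (U ∨ R) = T → T = T
¬D = ¬T = F
(K → (U ∨ R)) ↓ ¬D = T ↓ F = F
¬V → ((K → (U ∨ R)) ↓ ¬D) = T → F = F
Hence S1 is false.

S2: Formalization: (¬U ↔ V) ∧ (¬R ⊕ ¬K)

¬U = ¬F = T
¬U ↔ V = T ↔ F = F
¬R = ¬T = F
¬K = ¬T = F
¬R ⊕ ¬K = F ⊕ F = F
(¬U ↔ V) ∧ (¬R ⊕ ¬K) = F ∧ F = F
Thus S2 is false.

S3: This is ¬((K ∨ Q) ↔ (¬D ↑ R)).

K ∨ Q = T ∨ F = T
¬D = ¬T = F
¬D ↑ R = F ↑ T = T
(K ∨ Q) ↔ (¬D ↑ R) = T ↔ T = T
¬((K ∨ Q) ↔ (¬D ↑ R)) = ¬T = F
Hence S3 is false.

0 of the 3 statements are true (none).

0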